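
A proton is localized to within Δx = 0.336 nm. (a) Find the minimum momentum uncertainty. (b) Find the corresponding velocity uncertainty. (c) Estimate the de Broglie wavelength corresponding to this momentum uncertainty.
(a) Δp_min = 1.569 × 10^-25 kg·m/s
(b) Δv_min = 93.823 m/s
(c) λ_dB = 4.222 nm

Step-by-step:

(a) From the uncertainty principle:
Δp_min = ℏ/(2Δx) = (1.055e-34 J·s)/(2 × 3.360e-10 m) = 1.569e-25 kg·m/s

(b) The velocity uncertainty:
Δv = Δp/m = (1.569e-25 kg·m/s)/(1.673e-27 kg) = 9.382e+01 m/s = 93.823 m/s

(c) The de Broglie wavelength for this momentum:
λ = h/p = (6.626e-34 J·s)/(1.569e-25 kg·m/s) = 4.222e-09 m = 4.222 nm

Note: The de Broglie wavelength is comparable to the localization size, as expected from wave-particle duality.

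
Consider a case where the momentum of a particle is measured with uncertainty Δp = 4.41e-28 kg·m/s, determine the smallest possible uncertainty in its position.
119.566 nm

Using the Heisenberg uncertainty principle:
ΔxΔp ≥ ℏ/2

The minimum uncertainty in position is:
Δx_min = ℏ/(2Δp)
Δx_min = (1.055e-34 J·s) / (2 × 4.410e-28 kg·m/s)
Δx_min = 1.196e-07 m = 119.566 nm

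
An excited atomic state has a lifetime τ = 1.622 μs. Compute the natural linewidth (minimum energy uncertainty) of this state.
202.901 peV

Using the energy-time uncertainty principle:
ΔEΔt ≥ ℏ/2

The lifetime τ represents the time uncertainty Δt.
The natural linewidth (minimum energy uncertainty) is:

ΔE = ℏ/(2τ)
ΔE = (1.055e-34 J·s) / (2 × 1.622e-06 s)
ΔE = 3.251e-29 J = 202.901 peV

This natural linewidth limits the precision of spectroscopic measurements.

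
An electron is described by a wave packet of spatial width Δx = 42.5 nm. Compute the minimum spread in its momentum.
1.241 × 10^-27 kg·m/s

For a wave packet, the spatial width Δx and momentum spread Δp are related by the uncertainty principle:
ΔxΔp ≥ ℏ/2

The minimum momentum spread is:
Δp_min = ℏ/(2Δx)
Δp_min = (1.055e-34 J·s) / (2 × 4.250e-08 m)
Δp_min = 1.241e-27 kg·m/s

A wave packet cannot have both a well-defined position and well-defined momentum.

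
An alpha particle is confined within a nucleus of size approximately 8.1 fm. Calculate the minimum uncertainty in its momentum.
6.510 × 10^-21 kg·m/s

Using the Heisenberg uncertainty principle:
ΔxΔp ≥ ℏ/2

With Δx ≈ L = 8.100e-15 m (the confinement size):
Δp_min = ℏ/(2Δx)
Δp_min = (1.055e-34 J·s) / (2 × 8.100e-15 m)
Δp_min = 6.510e-21 kg·m/s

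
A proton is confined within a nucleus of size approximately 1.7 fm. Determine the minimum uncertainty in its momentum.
3.102 × 10^-20 kg·m/s

Using the Heisenberg uncertainty principle:
ΔxΔp ≥ ℏ/2

With Δx ≈ L = 1.700e-15 m (the confinement size):
Δp_min = ℏ/(2Δx)
Δp_min = (1.055e-34 J·s) / (2 × 1.700e-15 m)
Δp_min = 3.102e-20 kg·m/s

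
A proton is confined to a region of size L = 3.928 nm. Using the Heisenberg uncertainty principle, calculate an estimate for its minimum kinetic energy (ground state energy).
336.210 neV

Using the uncertainty principle to estimate ground state energy:

1. The position uncertainty is approximately the confinement size:
   Δx ≈ L = 3.928e-09 m

2. From ΔxΔp ≥ ℏ/2, the minimum momentum uncertainty is:
   Δp ≈ ℏ/(2L) = 1.342e-26 kg·m/s

3. The kinetic energy is approximately:
   KE ≈ (Δp)²/(2m) = (1.342e-26)²/(2 × 1.673e-27 kg)
   KE ≈ 5.387e-26 J = 336.210 neV

This is an order-of-magnitude estimate of the ground state energy.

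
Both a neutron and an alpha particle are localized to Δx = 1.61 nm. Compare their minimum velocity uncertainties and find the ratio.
The neutron has the larger minimum velocity uncertainty, by a ratio of 4.0.

For both particles, Δp_min = ℏ/(2Δx) = 3.275e-26 kg·m/s (same for both).

The velocity uncertainty is Δv = Δp/m:
- neutron: Δv = 3.275e-26 / 1.675e-27 = 1.955e+01 m/s = 19.553 m/s
- alpha particle: Δv = 3.275e-26 / 6.645e-27 = 4.929e+00 m/s = 4.929 m/s

Ratio: 1.955e+01 / 4.929e+00 = 4.0

The lighter particle has larger velocity uncertainty because Δv ∝ 1/m.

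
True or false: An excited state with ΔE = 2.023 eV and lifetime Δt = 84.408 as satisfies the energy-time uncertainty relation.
No, it violates the uncertainty relation.

Calculate the product ΔEΔt:
ΔE = 2.023 eV = 3.241e-19 J
ΔEΔt = (3.241e-19 J) × (8.441e-17 s)
ΔEΔt = 2.736e-35 J·s

Compare to the minimum allowed value ℏ/2:
ℏ/2 = 5.273e-35 J·s

Since ΔEΔt = 2.736e-35 J·s < 5.273e-35 J·s = ℏ/2,
this violates the uncertainty relation.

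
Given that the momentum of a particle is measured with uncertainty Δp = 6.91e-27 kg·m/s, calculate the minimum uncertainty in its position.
7.631 nm

Using the Heisenberg uncertainty principle:
ΔxΔp ≥ ℏ/2

The minimum uncertainty in position is:
Δx_min = ℏ/(2Δp)
Δx_min = (1.055e-34 J·s) / (2 × 6.910e-27 kg·m/s)
Δx_min = 7.631e-09 m = 7.631 nm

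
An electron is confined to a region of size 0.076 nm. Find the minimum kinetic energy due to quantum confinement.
1.649 eV

Using the uncertainty principle:

1. Position uncertainty: Δx ≈ 7.600e-11 m
2. Minimum momentum uncertainty: Δp = ℏ/(2Δx) = 6.938e-25 kg·m/s
3. Minimum kinetic energy:
   KE = (Δp)²/(2m) = (6.938e-25)²/(2 × 9.109e-31 kg)
   KE = 2.642e-19 J = 1.649 eV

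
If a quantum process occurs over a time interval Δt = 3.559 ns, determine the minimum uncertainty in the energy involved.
92.471 neV

Using the energy-time uncertainty principle:
ΔEΔt ≥ ℏ/2

The minimum uncertainty in energy is:
ΔE_min = ℏ/(2Δt)
ΔE_min = (1.055e-34 J·s) / (2 × 3.559e-09 s)
ΔE_min = 1.482e-26 J = 92.471 neV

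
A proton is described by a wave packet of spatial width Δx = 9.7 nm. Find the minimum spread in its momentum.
5.436 × 10^-27 kg·m/s

For a wave packet, the spatial width Δx and momentum spread Δp are related by the uncertainty principle:
ΔxΔp ≥ ℏ/2

The minimum momentum spread is:
Δp_min = ℏ/(2Δx)
Δp_min = (1.055e-34 J·s) / (2 × 9.700e-09 m)
Δp_min = 5.436e-27 kg·m/s

A wave packet cannot have both a well-defined position and well-defined momentum.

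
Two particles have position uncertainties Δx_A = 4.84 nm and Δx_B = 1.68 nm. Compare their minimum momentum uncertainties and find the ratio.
Particle B has the larger minimum momentum uncertainty, by a factor of 2.88.

For each particle, the minimum momentum uncertainty is Δp_min = ℏ/(2Δx):

Particle A: Δp_A = ℏ/(2×4.840e-09 m) = 1.089e-26 kg·m/s
Particle B: Δp_B = ℏ/(2×1.680e-09 m) = 3.139e-26 kg·m/s

Ratio: Δp_B/Δp_A = 2.88

Since Δp_min ∝ 1/Δx, the particle with smaller position uncertainty (B) has larger momentum uncertainty.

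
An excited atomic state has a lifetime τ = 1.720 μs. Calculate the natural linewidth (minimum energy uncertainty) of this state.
191.341 peV

Using the energy-time uncertainty principle:
ΔEΔt ≥ ℏ/2

The lifetime τ represents the time uncertainty Δt.
The natural linewidth (minimum energy uncertainty) is:

ΔE = ℏ/(2τ)
ΔE = (1.055e-34 J·s) / (2 × 1.720e-06 s)
ΔE = 3.066e-29 J = 191.341 peV

This natural linewidth limits the precision of spectroscopic measurements.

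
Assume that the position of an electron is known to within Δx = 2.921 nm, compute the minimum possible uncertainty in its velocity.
19.816 km/s

Using the Heisenberg uncertainty principle and Δp = mΔv:
ΔxΔp ≥ ℏ/2
Δx(mΔv) ≥ ℏ/2

The minimum uncertainty in velocity is:
Δv_min = ℏ/(2mΔx)
Δv_min = (1.055e-34 J·s) / (2 × 9.109e-31 kg × 2.921e-09 m)
Δv_min = 1.982e+04 m/s = 19.816 km/s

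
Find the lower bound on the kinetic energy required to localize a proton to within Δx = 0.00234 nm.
947.376 meV

Localizing a particle requires giving it sufficient momentum uncertainty:

1. From uncertainty principle: Δp ≥ ℏ/(2Δx)
   Δp_min = (1.055e-34 J·s) / (2 × 2.340e-12 m)
   Δp_min = 2.253e-23 kg·m/s

2. This momentum uncertainty corresponds to kinetic energy:
   KE ≈ (Δp)²/(2m) = (2.253e-23)²/(2 × 1.673e-27 kg)
   KE = 1.518e-19 J = 947.376 meV

Tighter localization requires more energy.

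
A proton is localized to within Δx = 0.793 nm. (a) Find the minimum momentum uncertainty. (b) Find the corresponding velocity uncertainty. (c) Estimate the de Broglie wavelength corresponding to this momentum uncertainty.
(a) Δp_min = 6.649 × 10^-26 kg·m/s
(b) Δv_min = 39.753 m/s
(c) λ_dB = 9.965 nm

Step-by-step:

(a) From the uncertainty principle:
Δp_min = ℏ/(2Δx) = (1.055e-34 J·s)/(2 × 7.930e-10 m) = 6.649e-26 kg·m/s

(b) The velocity uncertainty:
Δv = Δp/m = (6.649e-26 kg·m/s)/(1.673e-27 kg) = 3.975e+01 m/s = 39.753 m/s

(c) The de Broglie wavelength for this momentum:
λ = h/p = (6.626e-34 J·s)/(6.649e-26 kg·m/s) = 9.965e-09 m = 9.965 nm

Note: The de Broglie wavelength is comparable to the localization size, as expected from wave-particle duality.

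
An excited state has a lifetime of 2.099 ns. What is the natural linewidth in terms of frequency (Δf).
37.912 MHz

Using the energy-time uncertainty principle and E = hf:
ΔEΔt ≥ ℏ/2
hΔf·Δt ≥ ℏ/2

The minimum frequency uncertainty is:
Δf = ℏ/(2hτ) = 1/(4πτ)
Δf = 1/(4π × 2.099e-09 s)
Δf = 3.791e+07 Hz = 37.912 MHz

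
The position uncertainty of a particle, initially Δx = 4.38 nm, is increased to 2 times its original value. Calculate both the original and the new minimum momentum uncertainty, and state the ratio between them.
Original Δp_min = 1.204 × 10^-26 kg·m/s; new Δp'_min = 6.019 × 10^-27 kg·m/s; ratio Δp'_min/Δp_min = 1/2.

From the uncertainty principle ΔxΔp ≥ ℏ/2, the minimum momentum uncertainty is Δp_min = ℏ/(2Δx).

Original (Δx = 4.38 nm = 4.380e-09 m):
Δp_min = (1.055e-34 J·s)/(2 × 4.380e-09 m) = 1.204e-26 kg·m/s

When Δx → 2Δx:
Δp'_min = ℏ/(2 × 2Δx) = (1/2) × ℏ/(2Δx) = (1/2) × Δp_min
Δp'_min = 1/2 × 1.204e-26 kg·m/s = 6.019e-27 kg·m/s

Since Δp_min ∝ 1/Δx, when Δx is increased to 2 times its original value, Δp_min decreases to 1/2 of its original value.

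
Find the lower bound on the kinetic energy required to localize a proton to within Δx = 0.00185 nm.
1.516 eV

Localizing a particle requires giving it sufficient momentum uncertainty:

1. From uncertainty principle: Δp ≥ ℏ/(2Δx)
   Δp_min = (1.055e-34 J·s) / (2 × 1.850e-12 m)
   Δp_min = 2.850e-23 kg·m/s

2. This momentum uncertainty corresponds to kinetic energy:
   KE ≈ (Δp)²/(2m) = (2.850e-23)²/(2 × 1.673e-27 kg)
   KE = 2.428e-19 J = 1.516 eV

Tighter localization requires more energy.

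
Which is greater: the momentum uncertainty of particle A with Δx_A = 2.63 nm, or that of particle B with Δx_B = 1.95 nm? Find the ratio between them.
Particle B has the larger minimum momentum uncertainty, by a factor of 1.35.

For each particle, the minimum momentum uncertainty is Δp_min = ℏ/(2Δx):

Particle A: Δp_A = ℏ/(2×2.630e-09 m) = 2.005e-26 kg·m/s
Particle B: Δp_B = ℏ/(2×1.950e-09 m) = 2.704e-26 kg·m/s

Ratio: Δp_B/Δp_A = 1.35

Since Δp_min ∝ 1/Δx, the particle with smaller position uncertainty (B) has larger momentum uncertainty.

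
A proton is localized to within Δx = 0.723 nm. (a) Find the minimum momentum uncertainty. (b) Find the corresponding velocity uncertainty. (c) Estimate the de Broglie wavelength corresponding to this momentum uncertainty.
(a) Δp_min = 7.293 × 10^-26 kg·m/s
(b) Δv_min = 43.602 m/s
(c) λ_dB = 9.085 nm

Step-by-step:

(a) From the uncertainty principle:
Δp_min = ℏ/(2Δx) = (1.055e-34 J·s)/(2 × 7.230e-10 m) = 7.293e-26 kg·m/s

(b) The velocity uncertainty:
Δv = Δp/m = (7.293e-26 kg·m/s)/(1.673e-27 kg) = 4.360e+01 m/s = 43.602 m/s

(c) The de Broglie wavelength for this momentum:
λ = h/p = (6.626e-34 J·s)/(7.293e-26 kg·m/s) = 9.085e-09 m = 9.085 nm

Note: The de Broglie wavelength is comparable to the localization size, as expected from wave-particle duality.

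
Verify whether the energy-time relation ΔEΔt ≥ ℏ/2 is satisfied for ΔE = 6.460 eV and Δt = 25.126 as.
No, it violates the uncertainty relation.

Calculate the product ΔEΔt:
ΔE = 6.460 eV = 1.035e-18 J
ΔEΔt = (1.035e-18 J) × (2.513e-17 s)
ΔEΔt = 2.601e-35 J·s

Compare to the minimum allowed value ℏ/2:
ℏ/2 = 5.273e-35 J·s

Since ΔEΔt = 2.601e-35 J·s < 5.273e-35 J·s = ℏ/2,
this violates the uncertainty relation.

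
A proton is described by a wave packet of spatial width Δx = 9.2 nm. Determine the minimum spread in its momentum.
5.731 × 10^-27 kg·m/s

For a wave packet, the spatial width Δx and momentum spread Δp are related by the uncertainty principle:
ΔxΔp ≥ ℏ/2

The minimum momentum spread is:
Δp_min = ℏ/(2Δx)
Δp_min = (1.055e-34 J·s) / (2 × 9.200e-09 m)
Δp_min = 5.731e-27 kg·m/s

A wave packet cannot have both a well-defined position and well-defined momentum.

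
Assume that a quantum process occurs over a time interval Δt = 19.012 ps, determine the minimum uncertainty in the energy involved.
17.310 μeV

Using the energy-time uncertainty principle:
ΔEΔt ≥ ℏ/2

The minimum uncertainty in energy is:
ΔE_min = ℏ/(2Δt)
ΔE_min = (1.055e-34 J·s) / (2 × 1.901e-11 s)
ΔE_min = 2.773e-24 J = 17.310 μeV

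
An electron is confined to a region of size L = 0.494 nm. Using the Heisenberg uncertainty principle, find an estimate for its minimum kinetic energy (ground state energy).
39.031 meV

Using the uncertainty principle to estimate ground state energy:

1. The position uncertainty is approximately the confinement size:
   Δx ≈ L = 4.940e-10 m

2. From ΔxΔp ≥ ℏ/2, the minimum momentum uncertainty is:
   Δp ≈ ℏ/(2L) = 1.067e-25 kg·m/s

3. The kinetic energy is approximately:
   KE ≈ (Δp)²/(2m) = (1.067e-25)²/(2 × 9.109e-31 kg)
   KE ≈ 6.253e-21 J = 39.031 meV

This is an order-of-magnitude estimate of the ground state energy.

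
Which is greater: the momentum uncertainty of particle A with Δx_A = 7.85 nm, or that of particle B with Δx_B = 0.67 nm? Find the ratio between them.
Particle B has the larger minimum momentum uncertainty, by a factor of 11.72.

For each particle, the minimum momentum uncertainty is Δp_min = ℏ/(2Δx):

Particle A: Δp_A = ℏ/(2×7.850e-09 m) = 6.717e-27 kg·m/s
Particle B: Δp_B = ℏ/(2×6.700e-10 m) = 7.870e-26 kg·m/s

Ratio: Δp_B/Δp_A = 11.72

Since Δp_min ∝ 1/Δx, the particle with smaller position uncertainty (B) has larger momentum uncertainty.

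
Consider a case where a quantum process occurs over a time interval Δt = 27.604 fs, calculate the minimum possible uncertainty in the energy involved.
11.922 meV

Using the energy-time uncertainty principle:
ΔEΔt ≥ ℏ/2

The minimum uncertainty in energy is:
ΔE_min = ℏ/(2Δt)
ΔE_min = (1.055e-34 J·s) / (2 × 2.760e-14 s)
ΔE_min = 1.910e-21 J = 11.922 meV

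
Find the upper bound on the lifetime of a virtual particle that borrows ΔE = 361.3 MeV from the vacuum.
9.109 × 10^-25 s

Using the energy-time uncertainty principle:
ΔEΔt ≥ ℏ/2

For a virtual particle borrowing energy ΔE, the maximum lifetime is:
Δt_max = ℏ/(2ΔE)

Converting energy:
ΔE = 361.3 MeV = 5.789e-11 J

Δt_max = (1.055e-34 J·s) / (2 × 5.789e-11 J)
Δt_max = 9.109e-25 s = 9.109 × 10^-25 s

Virtual particles with higher borrowed energy exist for shorter times.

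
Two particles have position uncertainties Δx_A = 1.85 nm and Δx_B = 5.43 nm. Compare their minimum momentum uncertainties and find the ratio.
Particle A has the larger minimum momentum uncertainty, by a factor of 2.94.

For each particle, the minimum momentum uncertainty is Δp_min = ℏ/(2Δx):

Particle A: Δp_A = ℏ/(2×1.850e-09 m) = 2.850e-26 kg·m/s
Particle B: Δp_B = ℏ/(2×5.430e-09 m) = 9.711e-27 kg·m/s

Ratio: Δp_A/Δp_B = 2.94

Since Δp_min ∝ 1/Δx, the particle with smaller position uncertainty (A) has larger momentum uncertainty.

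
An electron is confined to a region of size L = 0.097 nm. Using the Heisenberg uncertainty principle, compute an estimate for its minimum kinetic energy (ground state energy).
1.012 eV

Using the uncertainty principle to estimate ground state energy:

1. The position uncertainty is approximately the confinement size:
   Δx ≈ L = 9.700e-11 m

2. From ΔxΔp ≥ ℏ/2, the minimum momentum uncertainty is:
   Δp ≈ ℏ/(2L) = 5.436e-25 kg·m/s

3. The kinetic energy is approximately:
   KE ≈ (Δp)²/(2m) = (5.436e-25)²/(2 × 9.109e-31 kg)
   KE ≈ 1.622e-19 J = 1.012 eV

This is an order-of-magnitude estimate of the ground state energy.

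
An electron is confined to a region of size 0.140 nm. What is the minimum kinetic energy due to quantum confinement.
485.967 meV

Using the uncertainty principle:

1. Position uncertainty: Δx ≈ 1.400e-10 m
2. Minimum momentum uncertainty: Δp = ℏ/(2Δx) = 3.766e-25 kg·m/s
3. Minimum kinetic energy:
   KE = (Δp)²/(2m) = (3.766e-25)²/(2 × 9.109e-31 kg)
   KE = 7.786e-20 J = 485.967 meV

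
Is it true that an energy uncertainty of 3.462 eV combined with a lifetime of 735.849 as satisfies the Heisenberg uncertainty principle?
Yes, it satisfies the uncertainty relation.

Calculate the product ΔEΔt:
ΔE = 3.462 eV = 5.547e-19 J
ΔEΔt = (5.547e-19 J) × (7.358e-16 s)
ΔEΔt = 4.082e-34 J·s

Compare to the minimum allowed value ℏ/2:
ℏ/2 = 5.273e-35 J·s

Since ΔEΔt = 4.082e-34 J·s ≥ 5.273e-35 J·s = ℏ/2,
this satisfies the uncertainty relation.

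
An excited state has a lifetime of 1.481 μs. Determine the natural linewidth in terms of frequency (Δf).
53.732 kHz

Using the energy-time uncertainty principle and E = hf:
ΔEΔt ≥ ℏ/2
hΔf·Δt ≥ ℏ/2

The minimum frequency uncertainty is:
Δf = ℏ/(2hτ) = 1/(4πτ)
Δf = 1/(4π × 1.481e-06 s)
Δf = 5.373e+04 Hz = 53.732 kHz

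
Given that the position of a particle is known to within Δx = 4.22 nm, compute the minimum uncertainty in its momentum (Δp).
1.249 × 10^-26 kg·m/s

Using the Heisenberg uncertainty principle:
ΔxΔp ≥ ℏ/2

The minimum uncertainty in momentum is:
Δp_min = ℏ/(2Δx)
Δp_min = (1.055e-34 J·s) / (2 × 4.220e-09 m)
Δp_min = 1.249e-26 kg·m/s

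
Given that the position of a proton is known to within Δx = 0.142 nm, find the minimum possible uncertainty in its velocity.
222.004 m/s

Using the Heisenberg uncertainty principle and Δp = mΔv:
ΔxΔp ≥ ℏ/2
Δx(mΔv) ≥ ℏ/2

The minimum uncertainty in velocity is:
Δv_min = ℏ/(2mΔx)
Δv_min = (1.055e-34 J·s) / (2 × 1.673e-27 kg × 1.420e-10 m)
Δv_min = 2.220e+02 m/s = 222.004 m/s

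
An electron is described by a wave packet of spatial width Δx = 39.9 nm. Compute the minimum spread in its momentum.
1.322 × 10^-27 kg·m/s

For a wave packet, the spatial width Δx and momentum spread Δp are related by the uncertainty principle:
ΔxΔp ≥ ℏ/2

The minimum momentum spread is:
Δp_min = ℏ/(2Δx)
Δp_min = (1.055e-34 J·s) / (2 × 3.990e-08 m)
Δp_min = 1.322e-27 kg·m/s

A wave packet cannot have both a well-defined position and well-defined momentum.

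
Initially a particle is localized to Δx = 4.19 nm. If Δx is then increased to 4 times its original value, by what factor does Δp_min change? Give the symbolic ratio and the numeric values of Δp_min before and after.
Original Δp_min = 1.258 × 10^-26 kg·m/s; new Δp'_min = 3.146 × 10^-27 kg·m/s; ratio Δp'_min/Δp_min = 1/4.

From the uncertainty principle ΔxΔp ≥ ℏ/2, the minimum momentum uncertainty is Δp_min = ℏ/(2Δx).

Original (Δx = 4.19 nm = 4.190e-09 m):
Δp_min = (1.055e-34 J·s)/(2 × 4.190e-09 m) = 1.258e-26 kg·m/s

When Δx → 4Δx:
Δp'_min = ℏ/(2 × 4Δx) = (1/4) × ℏ/(2Δx) = (1/4) × Δp_min
Δp'_min = 1/4 × 1.258e-26 kg·m/s = 3.146e-27 kg·m/s

Since Δp_min ∝ 1/Δx, when Δx is increased to 4 times its original value, Δp_min decreases to 1/4 of its original value.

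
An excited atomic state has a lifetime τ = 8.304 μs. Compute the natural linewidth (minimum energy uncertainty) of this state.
39.632 peV

Using the energy-time uncertainty principle:
ΔEΔt ≥ ℏ/2

The lifetime τ represents the time uncertainty Δt.
The natural linewidth (minimum energy uncertainty) is:

ΔE = ℏ/(2τ)
ΔE = (1.055e-34 J·s) / (2 × 8.304e-06 s)
ΔE = 6.350e-30 J = 39.632 peV

This natural linewidth limits the precision of spectroscopic measurements.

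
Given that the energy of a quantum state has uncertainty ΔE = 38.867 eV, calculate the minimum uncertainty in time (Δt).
8.467 as

Using the energy-time uncertainty principle:
ΔEΔt ≥ ℏ/2

The minimum uncertainty in time is:
Δt_min = ℏ/(2ΔE)
Δt_min = (1.055e-34 J·s) / (2 × 6.227e-18 J)
Δt_min = 8.467e-18 s = 8.467 as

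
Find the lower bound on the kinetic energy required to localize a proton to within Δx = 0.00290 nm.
616.820 meV

Localizing a particle requires giving it sufficient momentum uncertainty:

1. From uncertainty principle: Δp ≥ ℏ/(2Δx)
   Δp_min = (1.055e-34 J·s) / (2 × 2.900e-12 m)
   Δp_min = 1.818e-23 kg·m/s

2. This momentum uncertainty corresponds to kinetic energy:
   KE ≈ (Δp)²/(2m) = (1.818e-23)²/(2 × 1.673e-27 kg)
   KE = 9.883e-20 J = 616.820 meV

Tighter localization requires more energy.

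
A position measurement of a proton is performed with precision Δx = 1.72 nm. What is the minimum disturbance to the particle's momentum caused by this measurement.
3.066 × 10^-26 kg·m/s

The uncertainty principle implies that measuring position disturbs momentum:
ΔxΔp ≥ ℏ/2

When we measure position with precision Δx, we necessarily introduce a momentum uncertainty:
Δp ≥ ℏ/(2Δx)
Δp_min = (1.055e-34 J·s) / (2 × 1.720e-09 m)
Δp_min = 3.066e-26 kg·m/s

The more precisely we measure position, the greater the momentum disturbance.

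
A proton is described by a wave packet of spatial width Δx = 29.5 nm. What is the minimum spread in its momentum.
1.787 × 10^-27 kg·m/s

For a wave packet, the spatial width Δx and momentum spread Δp are related by the uncertainty principle:
ΔxΔp ≥ ℏ/2

The minimum momentum spread is:
Δp_min = ℏ/(2Δx)
Δp_min = (1.055e-34 J·s) / (2 × 2.950e-08 m)
Δp_min = 1.787e-27 kg·m/s

A wave packet cannot have both a well-defined position and well-defined momentum.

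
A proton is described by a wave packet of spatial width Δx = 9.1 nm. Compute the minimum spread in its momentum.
5.794 × 10^-27 kg·m/s

For a wave packet, the spatial width Δx and momentum spread Δp are related by the uncertainty principle:
ΔxΔp ≥ ℏ/2

The minimum momentum spread is:
Δp_min = ℏ/(2Δx)
Δp_min = (1.055e-34 J·s) / (2 × 9.100e-09 m)
Δp_min = 5.794e-27 kg·m/s

A wave packet cannot have both a well-defined position and well-defined momentum.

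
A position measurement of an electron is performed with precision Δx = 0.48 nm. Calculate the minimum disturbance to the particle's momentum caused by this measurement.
1.099 × 10^-25 kg·m/s

The uncertainty principle implies that measuring position disturbs momentum:
ΔxΔp ≥ ℏ/2

When we measure position with precision Δx, we necessarily introduce a momentum uncertainty:
Δp ≥ ℏ/(2Δx)
Δp_min = (1.055e-34 J·s) / (2 × 4.800e-10 m)
Δp_min = 1.099e-25 kg·m/s

The more precisely we measure position, the greater the momentum disturbance.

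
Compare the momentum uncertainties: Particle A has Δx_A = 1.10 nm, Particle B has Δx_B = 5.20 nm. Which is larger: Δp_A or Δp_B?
Particle A has the larger minimum momentum uncertainty, by a factor of 4.73.

For each particle, the minimum momentum uncertainty is Δp_min = ℏ/(2Δx):

Particle A: Δp_A = ℏ/(2×1.100e-09 m) = 4.794e-26 kg·m/s
Particle B: Δp_B = ℏ/(2×5.200e-09 m) = 1.014e-26 kg·m/s

Ratio: Δp_A/Δp_B = 4.73

Since Δp_min ∝ 1/Δx, the particle with smaller position uncertainty (A) has larger momentum uncertainty.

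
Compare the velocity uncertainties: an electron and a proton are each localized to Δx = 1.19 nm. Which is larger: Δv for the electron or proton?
The electron has the larger minimum velocity uncertainty, by a ratio of 1836.2.

For both particles, Δp_min = ℏ/(2Δx) = 4.431e-26 kg·m/s (same for both).

The velocity uncertainty is Δv = Δp/m:
- electron: Δv = 4.431e-26 / 9.109e-31 = 4.864e+04 m/s = 48.642 km/s
- proton: Δv = 4.431e-26 / 1.673e-27 = 2.649e+01 m/s = 26.491 m/s

Ratio: 4.864e+04 / 2.649e+01 = 1836.2

The lighter particle has larger velocity uncertainty because Δv ∝ 1/m.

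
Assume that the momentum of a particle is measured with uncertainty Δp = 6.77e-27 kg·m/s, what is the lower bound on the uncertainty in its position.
7.789 nm

Using the Heisenberg uncertainty principle:
ΔxΔp ≥ ℏ/2

The minimum uncertainty in position is:
Δx_min = ℏ/(2Δp)
Δx_min = (1.055e-34 J·s) / (2 × 6.770e-27 kg·m/s)
Δx_min = 7.789e-09 m = 7.789 nm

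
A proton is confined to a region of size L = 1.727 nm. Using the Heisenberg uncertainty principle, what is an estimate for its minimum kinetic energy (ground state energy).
1.739 μeV

Using the uncertainty principle to estimate ground state energy:

1. The position uncertainty is approximately the confinement size:
   Δx ≈ L = 1.727e-09 m

2. From ΔxΔp ≥ ℏ/2, the minimum momentum uncertainty is:
   Δp ≈ ℏ/(2L) = 3.053e-26 kg·m/s

3. The kinetic energy is approximately:
   KE ≈ (Δp)²/(2m) = (3.053e-26)²/(2 × 1.673e-27 kg)
   KE ≈ 2.787e-25 J = 1.739 μeV

This is an order-of-magnitude estimate of the ground state energy.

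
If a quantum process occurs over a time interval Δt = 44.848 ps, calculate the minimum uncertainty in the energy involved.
7.338 μeV

Using the energy-time uncertainty principle:
ΔEΔt ≥ ℏ/2

The minimum uncertainty in energy is:
ΔE_min = ℏ/(2Δt)
ΔE_min = (1.055e-34 J·s) / (2 × 4.485e-11 s)
ΔE_min = 1.176e-24 J = 7.338 μeV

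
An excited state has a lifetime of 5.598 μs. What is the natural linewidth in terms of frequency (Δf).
14.215 kHz

Using the energy-time uncertainty principle and E = hf:
ΔEΔt ≥ ℏ/2
hΔf·Δt ≥ ℏ/2

The minimum frequency uncertainty is:
Δf = ℏ/(2hτ) = 1/(4πτ)
Δf = 1/(4π × 5.598e-06 s)
Δf = 1.422e+04 Hz = 14.215 kHz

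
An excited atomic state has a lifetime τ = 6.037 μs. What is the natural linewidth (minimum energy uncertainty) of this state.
54.515 peV

Using the energy-time uncertainty principle:
ΔEΔt ≥ ℏ/2

The lifetime τ represents the time uncertainty Δt.
The natural linewidth (minimum energy uncertainty) is:

ΔE = ℏ/(2τ)
ΔE = (1.055e-34 J·s) / (2 × 6.037e-06 s)
ΔE = 8.734e-30 J = 54.515 peV

This natural linewidth limits the precision of spectroscopic measurements.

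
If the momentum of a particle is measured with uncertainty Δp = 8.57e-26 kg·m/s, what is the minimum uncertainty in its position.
615.269 pm

Using the Heisenberg uncertainty principle:
ΔxΔp ≥ ℏ/2

The minimum uncertainty in position is:
Δx_min = ℏ/(2Δp)
Δx_min = (1.055e-34 J·s) / (2 × 8.570e-26 kg·m/s)
Δx_min = 6.153e-10 m = 615.269 pm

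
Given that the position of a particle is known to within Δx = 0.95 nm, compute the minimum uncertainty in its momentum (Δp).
5.550 × 10^-26 kg·m/s

Using the Heisenberg uncertainty principle:
ΔxΔp ≥ ℏ/2

The minimum uncertainty in momentum is:
Δp_min = ℏ/(2Δx)
Δp_min = (1.055e-34 J·s) / (2 × 9.500e-10 m)
Δp_min = 5.550e-26 kg·m/s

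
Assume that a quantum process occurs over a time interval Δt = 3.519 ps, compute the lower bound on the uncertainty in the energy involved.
93.523 μeV

Using the energy-time uncertainty principle:
ΔEΔt ≥ ℏ/2

The minimum uncertainty in energy is:
ΔE_min = ℏ/(2Δt)
ΔE_min = (1.055e-34 J·s) / (2 × 3.519e-12 s)
ΔE_min = 1.498e-23 J = 93.523 μeV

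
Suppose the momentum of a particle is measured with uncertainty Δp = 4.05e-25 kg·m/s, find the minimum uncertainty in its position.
130.194 pm

Using the Heisenberg uncertainty principle:
ΔxΔp ≥ ℏ/2

The minimum uncertainty in position is:
Δx_min = ℏ/(2Δp)
Δx_min = (1.055e-34 J·s) / (2 × 4.050e-25 kg·m/s)
Δx_min = 1.302e-10 m = 130.194 pm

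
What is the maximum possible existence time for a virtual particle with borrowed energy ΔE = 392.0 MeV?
8.396 × 10^-25 s

Using the energy-time uncertainty principle:
ΔEΔt ≥ ℏ/2

For a virtual particle borrowing energy ΔE, the maximum lifetime is:
Δt_max = ℏ/(2ΔE)

Converting energy:
ΔE = 392.0 MeV = 6.281e-11 J

Δt_max = (1.055e-34 J·s) / (2 × 6.281e-11 J)
Δt_max = 8.396e-25 s = 8.396 × 10^-25 s

Virtual particles with higher borrowed energy exist for shorter times.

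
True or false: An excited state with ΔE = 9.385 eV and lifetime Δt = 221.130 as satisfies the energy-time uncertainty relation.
Yes, it satisfies the uncertainty relation.

Calculate the product ΔEΔt:
ΔE = 9.385 eV = 1.504e-18 J
ΔEΔt = (1.504e-18 J) × (2.211e-16 s)
ΔEΔt = 3.325e-34 J·s

Compare to the minimum allowed value ℏ/2:
ℏ/2 = 5.273e-35 J·s

Since ΔEΔt = 3.325e-34 J·s ≥ 5.273e-35 J·s = ℏ/2,
this satisfies the uncertainty relation.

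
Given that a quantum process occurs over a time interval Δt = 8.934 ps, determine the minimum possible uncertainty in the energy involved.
36.837 μeV

Using the energy-time uncertainty principle:
ΔEΔt ≥ ℏ/2

The minimum uncertainty in energy is:
ΔE_min = ℏ/(2Δt)
ΔE_min = (1.055e-34 J·s) / (2 × 8.934e-12 s)
ΔE_min = 5.902e-24 J = 36.837 μeV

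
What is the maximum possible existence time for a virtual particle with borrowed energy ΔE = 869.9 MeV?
3.783 × 10^-25 s

Using the energy-time uncertainty principle:
ΔEΔt ≥ ℏ/2

For a virtual particle borrowing energy ΔE, the maximum lifetime is:
Δt_max = ℏ/(2ΔE)

Converting energy:
ΔE = 869.9 MeV = 1.394e-10 J

Δt_max = (1.055e-34 J·s) / (2 × 1.394e-10 J)
Δt_max = 3.783e-25 s = 3.783 × 10^-25 s

Virtual particles with higher borrowed energy exist for shorter times.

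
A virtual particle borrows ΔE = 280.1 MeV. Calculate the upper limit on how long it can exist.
1.175 ys

Using the energy-time uncertainty principle:
ΔEΔt ≥ ℏ/2

For a virtual particle borrowing energy ΔE, the maximum lifetime is:
Δt_max = ℏ/(2ΔE)

Converting energy:
ΔE = 280.1 MeV = 4.488e-11 J

Δt_max = (1.055e-34 J·s) / (2 × 4.488e-11 J)
Δt_max = 1.175e-24 s = 1.175 ys

Virtual particles with higher borrowed energy exist for shorter times.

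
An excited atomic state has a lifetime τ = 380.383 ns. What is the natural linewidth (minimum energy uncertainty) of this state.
865.196 peV

Using the energy-time uncertainty principle:
ΔEΔt ≥ ℏ/2

The lifetime τ represents the time uncertainty Δt.
The natural linewidth (minimum energy uncertainty) is:

ΔE = ℏ/(2τ)
ΔE = (1.055e-34 J·s) / (2 × 3.804e-07 s)
ΔE = 1.386e-28 J = 865.196 peV

This natural linewidth limits the precision of spectroscopic measurements.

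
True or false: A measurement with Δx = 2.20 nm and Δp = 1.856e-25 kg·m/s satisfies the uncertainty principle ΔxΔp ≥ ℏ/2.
Yes, it satisfies the uncertainty principle.

Calculate the product ΔxΔp:
ΔxΔp = (2.200e-09 m) × (1.856e-25 kg·m/s)
ΔxΔp = 4.083e-34 J·s

Compare to the minimum allowed value ℏ/2:
ℏ/2 = 5.273e-35 J·s

Since ΔxΔp = 4.083e-34 J·s ≥ 5.273e-35 J·s = ℏ/2,
the measurement satisfies the uncertainty principle.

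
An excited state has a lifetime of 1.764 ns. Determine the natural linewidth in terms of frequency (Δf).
45.112 MHz

Using the energy-time uncertainty principle and E = hf:
ΔEΔt ≥ ℏ/2
hΔf·Δt ≥ ℏ/2

The minimum frequency uncertainty is:
Δf = ℏ/(2hτ) = 1/(4πτ)
Δf = 1/(4π × 1.764e-09 s)
Δf = 4.511e+07 Hz = 45.112 MHz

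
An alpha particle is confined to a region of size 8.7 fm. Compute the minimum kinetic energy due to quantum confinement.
17.252 keV

Using the uncertainty principle:

1. Position uncertainty: Δx ≈ 8.700e-15 m
2. Minimum momentum uncertainty: Δp = ℏ/(2Δx) = 6.061e-21 kg·m/s
3. Minimum kinetic energy:
   KE = (Δp)²/(2m) = (6.061e-21)²/(2 × 6.645e-27 kg)
   KE = 2.764e-15 J = 17.252 keV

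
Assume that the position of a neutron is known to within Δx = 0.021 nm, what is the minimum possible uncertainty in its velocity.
1.499 km/s

Using the Heisenberg uncertainty principle and Δp = mΔv:
ΔxΔp ≥ ℏ/2
Δx(mΔv) ≥ ℏ/2

The minimum uncertainty in velocity is:
Δv_min = ℏ/(2mΔx)
Δv_min = (1.055e-34 J·s) / (2 × 1.675e-27 kg × 2.100e-11 m)
Δv_min = 1.499e+03 m/s = 1.499 km/s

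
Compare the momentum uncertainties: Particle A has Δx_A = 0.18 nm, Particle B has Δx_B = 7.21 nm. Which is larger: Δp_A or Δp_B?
Particle A has the larger minimum momentum uncertainty, by a factor of 40.06.

For each particle, the minimum momentum uncertainty is Δp_min = ℏ/(2Δx):

Particle A: Δp_A = ℏ/(2×1.800e-10 m) = 2.929e-25 kg·m/s
Particle B: Δp_B = ℏ/(2×7.210e-09 m) = 7.313e-27 kg·m/s

Ratio: Δp_A/Δp_B = 40.06

Since Δp_min ∝ 1/Δx, the particle with smaller position uncertainty (A) has larger momentum uncertainty.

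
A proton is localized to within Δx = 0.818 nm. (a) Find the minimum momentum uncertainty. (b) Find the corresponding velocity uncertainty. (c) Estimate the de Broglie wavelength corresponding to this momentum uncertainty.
(a) Δp_min = 6.446 × 10^-26 kg·m/s
(b) Δv_min = 38.539 m/s
(c) λ_dB = 10.279 nm

Step-by-step:

(a) From the uncertainty principle:
Δp_min = ℏ/(2Δx) = (1.055e-34 J·s)/(2 × 8.180e-10 m) = 6.446e-26 kg·m/s

(b) The velocity uncertainty:
Δv = Δp/m = (6.446e-26 kg·m/s)/(1.673e-27 kg) = 3.854e+01 m/s = 38.539 m/s

(c) The de Broglie wavelength for this momentum:
λ = h/p = (6.626e-34 J·s)/(6.446e-26 kg·m/s) = 1.028e-08 m = 10.279 nm

Note: The de Broglie wavelength is comparable to the localization size, as expected from wave-particle duality.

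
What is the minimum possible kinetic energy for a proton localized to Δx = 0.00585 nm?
151.580 meV

Localizing a particle requires giving it sufficient momentum uncertainty:

1. From uncertainty principle: Δp ≥ ℏ/(2Δx)
   Δp_min = (1.055e-34 J·s) / (2 × 5.850e-12 m)
   Δp_min = 9.013e-24 kg·m/s

2. This momentum uncertainty corresponds to kinetic energy:
   KE ≈ (Δp)²/(2m) = (9.013e-24)²/(2 × 1.673e-27 kg)
   KE = 2.429e-20 J = 151.580 meV

Tighter localization requires more energy.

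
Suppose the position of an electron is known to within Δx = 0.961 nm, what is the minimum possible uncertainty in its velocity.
60.233 km/s

Using the Heisenberg uncertainty principle and Δp = mΔv:
ΔxΔp ≥ ℏ/2
Δx(mΔv) ≥ ℏ/2

The minimum uncertainty in velocity is:
Δv_min = ℏ/(2mΔx)
Δv_min = (1.055e-34 J·s) / (2 × 9.109e-31 kg × 9.610e-10 m)
Δv_min = 6.023e+04 m/s = 60.233 km/s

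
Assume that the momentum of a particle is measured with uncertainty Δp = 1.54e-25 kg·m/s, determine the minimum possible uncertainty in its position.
342.393 pm

Using the Heisenberg uncertainty principle:
ΔxΔp ≥ ℏ/2

The minimum uncertainty in position is:
Δx_min = ℏ/(2Δp)
Δx_min = (1.055e-34 J·s) / (2 × 1.540e-25 kg·m/s)
Δx_min = 3.424e-10 m = 342.393 pm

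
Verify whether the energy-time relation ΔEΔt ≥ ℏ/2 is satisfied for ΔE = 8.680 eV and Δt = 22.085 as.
No, it violates the uncertainty relation.

Calculate the product ΔEΔt:
ΔE = 8.680 eV = 1.391e-18 J
ΔEΔt = (1.391e-18 J) × (2.209e-17 s)
ΔEΔt = 3.071e-35 J·s

Compare to the minimum allowed value ℏ/2:
ℏ/2 = 5.273e-35 J·s

Since ΔEΔt = 3.071e-35 J·s < 5.273e-35 J·s = ℏ/2,
this violates the uncertainty relation.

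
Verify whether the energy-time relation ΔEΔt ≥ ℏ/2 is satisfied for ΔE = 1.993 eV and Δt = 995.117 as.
Yes, it satisfies the uncertainty relation.

Calculate the product ΔEΔt:
ΔE = 1.993 eV = 3.193e-19 J
ΔEΔt = (3.193e-19 J) × (9.951e-16 s)
ΔEΔt = 3.178e-34 J·s

Compare to the minimum allowed value ℏ/2:
ℏ/2 = 5.273e-35 J·s

Since ΔEΔt = 3.178e-34 J·s ≥ 5.273e-35 J·s = ℏ/2,
this satisfies the uncertainty relation.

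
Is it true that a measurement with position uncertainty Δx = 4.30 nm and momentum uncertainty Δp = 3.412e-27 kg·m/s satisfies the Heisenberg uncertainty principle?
No, it violates the uncertainty principle (impossible measurement).

Calculate the product ΔxΔp:
ΔxΔp = (4.300e-09 m) × (3.412e-27 kg·m/s)
ΔxΔp = 1.467e-35 J·s

Compare to the minimum allowed value ℏ/2:
ℏ/2 = 5.273e-35 J·s

Since ΔxΔp = 1.467e-35 J·s < 5.273e-35 J·s = ℏ/2,
the measurement violates the uncertainty principle.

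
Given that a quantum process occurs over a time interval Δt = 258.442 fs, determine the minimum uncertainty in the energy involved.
1.273 meV

Using the energy-time uncertainty principle:
ΔEΔt ≥ ℏ/2

The minimum uncertainty in energy is:
ΔE_min = ℏ/(2Δt)
ΔE_min = (1.055e-34 J·s) / (2 × 2.584e-13 s)
ΔE_min = 2.040e-22 J = 1.273 meV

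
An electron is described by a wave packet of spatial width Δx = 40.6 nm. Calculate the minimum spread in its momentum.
1.299 × 10^-27 kg·m/s

For a wave packet, the spatial width Δx and momentum spread Δp are related by the uncertainty principle:
ΔxΔp ≥ ℏ/2

The minimum momentum spread is:
Δp_min = ℏ/(2Δx)
Δp_min = (1.055e-34 J·s) / (2 × 4.060e-08 m)
Δp_min = 1.299e-27 kg·m/s

A wave packet cannot have both a well-defined position and well-defined momentum.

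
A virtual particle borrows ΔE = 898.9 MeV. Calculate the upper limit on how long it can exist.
3.661 × 10^-25 s

Using the energy-time uncertainty principle:
ΔEΔt ≥ ℏ/2

For a virtual particle borrowing energy ΔE, the maximum lifetime is:
Δt_max = ℏ/(2ΔE)

Converting energy:
ΔE = 898.9 MeV = 1.440e-10 J

Δt_max = (1.055e-34 J·s) / (2 × 1.440e-10 J)
Δt_max = 3.661e-25 s = 3.661 × 10^-25 s

Virtual particles with higher borrowed energy exist for shorter times.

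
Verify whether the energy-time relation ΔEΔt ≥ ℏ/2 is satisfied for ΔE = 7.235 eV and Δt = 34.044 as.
No, it violates the uncertainty relation.

Calculate the product ΔEΔt:
ΔE = 7.235 eV = 1.159e-18 J
ΔEΔt = (1.159e-18 J) × (3.404e-17 s)
ΔEΔt = 3.946e-35 J·s

Compare to the minimum allowed value ℏ/2:
ℏ/2 = 5.273e-35 J·s

Since ΔEΔt = 3.946e-35 J·s < 5.273e-35 J·s = ℏ/2,
this violates the uncertainty relation.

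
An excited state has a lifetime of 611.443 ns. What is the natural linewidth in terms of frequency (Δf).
130.147 kHz

Using the energy-time uncertainty principle and E = hf:
ΔEΔt ≥ ℏ/2
hΔf·Δt ≥ ℏ/2

The minimum frequency uncertainty is:
Δf = ℏ/(2hτ) = 1/(4πτ)
Δf = 1/(4π × 6.114e-07 s)
Δf = 1.301e+05 Hz = 130.147 kHz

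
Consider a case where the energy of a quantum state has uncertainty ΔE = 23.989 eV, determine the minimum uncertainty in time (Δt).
13.719 as

Using the energy-time uncertainty principle:
ΔEΔt ≥ ℏ/2

The minimum uncertainty in time is:
Δt_min = ℏ/(2ΔE)
Δt_min = (1.055e-34 J·s) / (2 × 3.843e-18 J)
Δt_min = 1.372e-17 s = 13.719 as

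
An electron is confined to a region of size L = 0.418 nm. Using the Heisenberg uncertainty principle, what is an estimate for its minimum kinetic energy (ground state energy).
54.514 meV

Using the uncertainty principle to estimate ground state energy:

1. The position uncertainty is approximately the confinement size:
   Δx ≈ L = 4.180e-10 m

2. From ΔxΔp ≥ ℏ/2, the minimum momentum uncertainty is:
   Δp ≈ ℏ/(2L) = 1.261e-25 kg·m/s

3. The kinetic energy is approximately:
   KE ≈ (Δp)²/(2m) = (1.261e-25)²/(2 × 9.109e-31 kg)
   KE ≈ 8.734e-21 J = 54.514 meV

This is an order-of-magnitude estimate of the ground state energy.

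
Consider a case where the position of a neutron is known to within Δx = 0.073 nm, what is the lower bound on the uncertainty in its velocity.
431.248 m/s

Using the Heisenberg uncertainty principle and Δp = mΔv:
ΔxΔp ≥ ℏ/2
Δx(mΔv) ≥ ℏ/2

The minimum uncertainty in velocity is:
Δv_min = ℏ/(2mΔx)
Δv_min = (1.055e-34 J·s) / (2 × 1.675e-27 kg × 7.300e-11 m)
Δv_min = 4.312e+02 m/s = 431.248 m/s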